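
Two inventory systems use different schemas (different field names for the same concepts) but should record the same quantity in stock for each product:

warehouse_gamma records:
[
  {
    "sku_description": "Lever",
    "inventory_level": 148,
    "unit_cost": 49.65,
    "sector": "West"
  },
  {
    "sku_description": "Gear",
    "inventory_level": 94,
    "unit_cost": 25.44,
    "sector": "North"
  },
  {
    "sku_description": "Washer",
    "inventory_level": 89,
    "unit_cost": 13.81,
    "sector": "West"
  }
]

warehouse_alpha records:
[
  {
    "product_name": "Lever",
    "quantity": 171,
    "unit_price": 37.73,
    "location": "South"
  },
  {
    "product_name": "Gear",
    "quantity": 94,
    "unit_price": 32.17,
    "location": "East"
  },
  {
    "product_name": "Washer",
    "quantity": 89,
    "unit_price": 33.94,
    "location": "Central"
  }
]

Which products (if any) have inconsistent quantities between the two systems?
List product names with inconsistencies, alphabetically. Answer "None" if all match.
Lever

Schema mappings:
- "sku_description" (warehouse_gamma) = "product_name" (warehouse_alpha) = product name
- "inventory_level" (warehouse_gamma) = "quantity" (warehouse_alpha) = quantity

Comparison:
  Lever: 148 vs 171 - MISMATCH
  Gear: 94 vs 94 - MATCH
  Washer: 89 vs 89 - MATCH

Products with inconsistencies: Lever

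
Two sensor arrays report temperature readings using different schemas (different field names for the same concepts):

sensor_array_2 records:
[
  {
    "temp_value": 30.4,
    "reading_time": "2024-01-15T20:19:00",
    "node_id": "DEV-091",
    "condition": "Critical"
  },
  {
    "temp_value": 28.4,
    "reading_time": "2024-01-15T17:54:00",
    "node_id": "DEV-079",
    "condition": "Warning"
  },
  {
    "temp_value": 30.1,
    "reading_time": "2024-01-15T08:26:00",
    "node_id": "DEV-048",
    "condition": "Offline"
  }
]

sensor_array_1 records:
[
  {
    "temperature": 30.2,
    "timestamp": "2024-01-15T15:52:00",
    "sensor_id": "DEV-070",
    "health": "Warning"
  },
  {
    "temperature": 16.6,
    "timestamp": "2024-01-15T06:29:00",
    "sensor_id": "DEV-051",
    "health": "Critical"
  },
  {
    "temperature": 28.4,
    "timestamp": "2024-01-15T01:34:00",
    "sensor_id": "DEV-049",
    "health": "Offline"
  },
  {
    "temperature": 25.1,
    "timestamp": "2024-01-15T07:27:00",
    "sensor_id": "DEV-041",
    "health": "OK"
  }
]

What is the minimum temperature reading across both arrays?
16.6

Schema mapping: "temp_value" (sensor_array_2) = "temperature" (sensor_array_1) = temperature reading

Minimum in sensor_array_2: 28.4
Minimum in sensor_array_1: 16.6

Overall minimum: min(28.4, 16.6) = 16.6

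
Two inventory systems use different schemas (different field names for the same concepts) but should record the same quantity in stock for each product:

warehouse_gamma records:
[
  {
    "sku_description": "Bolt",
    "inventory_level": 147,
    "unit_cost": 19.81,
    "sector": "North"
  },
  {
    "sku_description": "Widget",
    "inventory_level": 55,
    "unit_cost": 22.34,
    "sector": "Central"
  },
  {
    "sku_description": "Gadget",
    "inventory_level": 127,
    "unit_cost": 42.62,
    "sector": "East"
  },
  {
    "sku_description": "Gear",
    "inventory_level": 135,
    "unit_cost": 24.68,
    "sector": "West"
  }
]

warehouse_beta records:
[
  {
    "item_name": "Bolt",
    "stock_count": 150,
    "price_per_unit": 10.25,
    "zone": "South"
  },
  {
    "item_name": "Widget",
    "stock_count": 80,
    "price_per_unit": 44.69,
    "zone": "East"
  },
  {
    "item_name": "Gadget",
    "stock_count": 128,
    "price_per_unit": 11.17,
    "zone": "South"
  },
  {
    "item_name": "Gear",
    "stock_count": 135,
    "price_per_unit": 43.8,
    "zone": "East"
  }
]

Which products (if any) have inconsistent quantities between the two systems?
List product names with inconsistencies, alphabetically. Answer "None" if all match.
Bolt, Gadget, Widget

Schema mappings:
- "sku_description" (warehouse_gamma) = "item_name" (warehouse_beta) = product name
- "inventory_level" (warehouse_gamma) = "stock_count" (warehouse_beta) = quantity

Comparison:
  Bolt: 147 vs 150 - MISMATCH
  Widget: 55 vs 80 - MISMATCH
  Gadget: 127 vs 128 - MISMATCH
  Gear: 135 vs 135 - MATCH

Products with inconsistencies: Bolt, Gadget, Widget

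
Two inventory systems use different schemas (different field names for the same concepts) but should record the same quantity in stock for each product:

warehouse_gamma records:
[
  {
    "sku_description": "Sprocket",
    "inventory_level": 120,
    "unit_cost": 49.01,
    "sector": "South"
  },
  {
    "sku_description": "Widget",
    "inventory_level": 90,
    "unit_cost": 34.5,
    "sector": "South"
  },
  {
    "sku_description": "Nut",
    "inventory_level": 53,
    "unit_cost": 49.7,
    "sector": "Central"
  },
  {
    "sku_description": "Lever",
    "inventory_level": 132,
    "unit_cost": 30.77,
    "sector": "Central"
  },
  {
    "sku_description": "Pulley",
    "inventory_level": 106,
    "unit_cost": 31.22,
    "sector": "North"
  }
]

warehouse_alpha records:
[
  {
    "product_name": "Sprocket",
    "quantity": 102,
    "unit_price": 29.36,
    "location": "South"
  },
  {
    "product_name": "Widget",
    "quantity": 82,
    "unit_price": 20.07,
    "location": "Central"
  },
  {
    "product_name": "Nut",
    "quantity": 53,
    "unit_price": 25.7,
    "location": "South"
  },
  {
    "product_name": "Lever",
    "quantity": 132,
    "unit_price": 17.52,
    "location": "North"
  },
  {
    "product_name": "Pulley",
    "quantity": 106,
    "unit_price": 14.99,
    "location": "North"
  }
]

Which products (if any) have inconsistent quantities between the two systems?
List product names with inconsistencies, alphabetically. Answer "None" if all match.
Sprocket, Widget

Schema mappings:
- "sku_description" (warehouse_gamma) = "product_name" (warehouse_alpha) = product name
- "inventory_level" (warehouse_gamma) = "quantity" (warehouse_alpha) = quantity

Comparison:
  Sprocket: 120 vs 102 - MISMATCH
  Widget: 90 vs 82 - MISMATCH
  Nut: 53 vs 53 - MATCH
  Lever: 132 vs 132 - MATCH
  Pulley: 106 vs 106 - MATCH

Products with inconsistencies: Sprocket, Widget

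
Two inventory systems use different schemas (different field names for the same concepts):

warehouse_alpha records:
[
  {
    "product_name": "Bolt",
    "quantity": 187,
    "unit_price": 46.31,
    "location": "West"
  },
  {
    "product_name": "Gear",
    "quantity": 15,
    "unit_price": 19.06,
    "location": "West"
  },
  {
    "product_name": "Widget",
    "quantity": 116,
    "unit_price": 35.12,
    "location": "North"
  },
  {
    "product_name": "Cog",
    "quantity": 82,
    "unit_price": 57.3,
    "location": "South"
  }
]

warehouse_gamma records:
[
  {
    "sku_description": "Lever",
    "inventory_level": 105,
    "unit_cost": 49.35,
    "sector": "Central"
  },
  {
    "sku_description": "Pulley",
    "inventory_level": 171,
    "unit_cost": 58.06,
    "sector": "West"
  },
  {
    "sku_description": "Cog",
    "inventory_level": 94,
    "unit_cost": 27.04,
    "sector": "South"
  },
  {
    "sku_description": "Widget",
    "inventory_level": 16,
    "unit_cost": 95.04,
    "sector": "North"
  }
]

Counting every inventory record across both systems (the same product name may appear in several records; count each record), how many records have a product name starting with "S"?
0

Schema mapping: "product_name" (warehouse_alpha) = "sku_description" (warehouse_gamma) = product name

Records with product name starting with "S" in warehouse_alpha: 0
Records with product name starting with "S" in warehouse_gamma: 0

Total: 0 + 0 = 0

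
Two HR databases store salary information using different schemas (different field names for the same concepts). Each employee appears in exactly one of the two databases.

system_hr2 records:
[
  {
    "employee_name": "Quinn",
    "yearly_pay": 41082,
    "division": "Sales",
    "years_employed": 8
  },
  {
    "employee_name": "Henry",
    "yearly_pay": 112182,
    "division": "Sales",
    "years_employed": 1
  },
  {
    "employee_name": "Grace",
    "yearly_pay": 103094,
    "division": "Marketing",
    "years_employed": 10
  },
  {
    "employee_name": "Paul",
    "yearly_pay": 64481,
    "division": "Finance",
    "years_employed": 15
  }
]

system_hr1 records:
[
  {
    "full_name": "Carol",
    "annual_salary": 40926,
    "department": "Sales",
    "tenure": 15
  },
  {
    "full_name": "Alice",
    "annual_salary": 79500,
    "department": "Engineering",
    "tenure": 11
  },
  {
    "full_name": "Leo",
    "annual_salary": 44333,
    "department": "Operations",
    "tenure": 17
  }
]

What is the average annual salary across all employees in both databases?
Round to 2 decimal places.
69371.14

Schema mapping: "yearly_pay" (system_hr2) = "annual_salary" (system_hr1) = annual salary

All salaries: [41082, 112182, 103094, 64481, 40926, 79500, 44333]
Sum: 485598
Count: 7
Average: 485598 / 7 = 69371.14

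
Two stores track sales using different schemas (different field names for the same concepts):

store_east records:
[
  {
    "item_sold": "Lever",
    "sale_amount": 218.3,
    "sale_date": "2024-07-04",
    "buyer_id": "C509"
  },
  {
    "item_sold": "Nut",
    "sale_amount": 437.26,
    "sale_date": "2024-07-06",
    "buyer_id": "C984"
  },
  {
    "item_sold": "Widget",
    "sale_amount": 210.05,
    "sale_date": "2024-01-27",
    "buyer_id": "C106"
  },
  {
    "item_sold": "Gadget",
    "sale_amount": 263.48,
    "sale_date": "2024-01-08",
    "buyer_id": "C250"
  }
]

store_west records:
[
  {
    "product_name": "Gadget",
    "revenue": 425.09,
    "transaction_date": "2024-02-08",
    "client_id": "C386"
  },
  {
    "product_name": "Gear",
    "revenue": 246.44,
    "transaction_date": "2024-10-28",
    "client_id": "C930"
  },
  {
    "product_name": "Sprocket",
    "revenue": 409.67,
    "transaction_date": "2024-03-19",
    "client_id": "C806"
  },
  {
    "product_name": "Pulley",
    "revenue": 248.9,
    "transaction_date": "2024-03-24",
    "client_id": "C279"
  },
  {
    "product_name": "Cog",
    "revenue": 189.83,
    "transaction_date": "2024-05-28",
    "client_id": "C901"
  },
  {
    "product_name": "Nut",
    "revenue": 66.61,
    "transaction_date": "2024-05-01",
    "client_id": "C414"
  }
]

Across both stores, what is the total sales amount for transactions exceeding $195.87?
2459.19

Schema mapping: "sale_amount" (store_east) = "revenue" (store_west) = sale amount

Sum of sales > $195.87 in store_east: 1129.09
Sum of sales > $195.87 in store_west: 1330.1

Total: 1129.09 + 1330.1 = 2459.19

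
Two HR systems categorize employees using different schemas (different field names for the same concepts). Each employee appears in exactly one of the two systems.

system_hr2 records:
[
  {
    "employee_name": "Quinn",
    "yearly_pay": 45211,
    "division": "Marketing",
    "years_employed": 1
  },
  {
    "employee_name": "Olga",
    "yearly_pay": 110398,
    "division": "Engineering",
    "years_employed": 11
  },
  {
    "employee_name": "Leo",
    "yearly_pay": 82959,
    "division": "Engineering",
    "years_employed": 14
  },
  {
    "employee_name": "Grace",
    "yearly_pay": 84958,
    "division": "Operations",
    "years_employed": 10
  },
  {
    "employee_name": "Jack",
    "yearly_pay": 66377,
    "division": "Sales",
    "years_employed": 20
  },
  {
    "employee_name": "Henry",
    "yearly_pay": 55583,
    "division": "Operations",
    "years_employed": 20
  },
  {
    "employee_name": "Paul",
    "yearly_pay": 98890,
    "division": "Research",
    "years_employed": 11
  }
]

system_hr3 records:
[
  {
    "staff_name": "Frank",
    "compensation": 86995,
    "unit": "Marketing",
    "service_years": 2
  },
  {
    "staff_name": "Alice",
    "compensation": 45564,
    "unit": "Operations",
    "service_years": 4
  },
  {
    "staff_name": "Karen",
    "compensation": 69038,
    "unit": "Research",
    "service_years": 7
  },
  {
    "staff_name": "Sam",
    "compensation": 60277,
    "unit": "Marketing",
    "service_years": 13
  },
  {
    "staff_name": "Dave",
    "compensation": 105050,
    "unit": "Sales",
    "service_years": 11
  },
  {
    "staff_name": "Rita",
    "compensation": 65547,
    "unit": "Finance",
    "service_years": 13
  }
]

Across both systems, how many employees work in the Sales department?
2

Schema mapping: "division" (system_hr2) = "unit" (system_hr3) = department

Sales employees in system_hr2: 1
Sales employees in system_hr3: 1

Total in Sales: 1 + 1 = 2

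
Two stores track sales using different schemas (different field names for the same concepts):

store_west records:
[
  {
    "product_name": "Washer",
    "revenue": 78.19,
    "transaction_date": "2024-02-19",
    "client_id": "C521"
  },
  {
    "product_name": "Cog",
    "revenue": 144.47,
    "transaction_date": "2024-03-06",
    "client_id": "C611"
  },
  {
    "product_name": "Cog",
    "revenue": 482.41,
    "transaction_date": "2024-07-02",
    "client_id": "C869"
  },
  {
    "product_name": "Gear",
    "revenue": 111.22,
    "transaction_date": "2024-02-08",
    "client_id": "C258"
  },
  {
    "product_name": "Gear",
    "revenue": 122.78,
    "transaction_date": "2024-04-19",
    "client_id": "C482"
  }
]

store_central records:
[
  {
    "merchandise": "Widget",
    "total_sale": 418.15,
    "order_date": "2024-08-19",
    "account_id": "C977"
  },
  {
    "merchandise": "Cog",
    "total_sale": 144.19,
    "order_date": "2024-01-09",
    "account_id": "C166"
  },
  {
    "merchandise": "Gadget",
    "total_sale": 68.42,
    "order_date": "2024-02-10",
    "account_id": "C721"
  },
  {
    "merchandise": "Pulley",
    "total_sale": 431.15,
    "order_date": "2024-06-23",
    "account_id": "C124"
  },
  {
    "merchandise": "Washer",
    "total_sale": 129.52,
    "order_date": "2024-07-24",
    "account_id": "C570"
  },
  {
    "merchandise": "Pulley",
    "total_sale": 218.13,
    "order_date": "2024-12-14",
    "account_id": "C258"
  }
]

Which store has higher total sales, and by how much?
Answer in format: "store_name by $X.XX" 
store_central by $470.49

Schema mapping: "revenue" (store_west) = "total_sale" (store_central) = sale amount

Total for store_west: 939.07
Total for store_central: 1409.56

Difference: |939.07 - 1409.56| = 470.49
store_central has higher sales by $470.49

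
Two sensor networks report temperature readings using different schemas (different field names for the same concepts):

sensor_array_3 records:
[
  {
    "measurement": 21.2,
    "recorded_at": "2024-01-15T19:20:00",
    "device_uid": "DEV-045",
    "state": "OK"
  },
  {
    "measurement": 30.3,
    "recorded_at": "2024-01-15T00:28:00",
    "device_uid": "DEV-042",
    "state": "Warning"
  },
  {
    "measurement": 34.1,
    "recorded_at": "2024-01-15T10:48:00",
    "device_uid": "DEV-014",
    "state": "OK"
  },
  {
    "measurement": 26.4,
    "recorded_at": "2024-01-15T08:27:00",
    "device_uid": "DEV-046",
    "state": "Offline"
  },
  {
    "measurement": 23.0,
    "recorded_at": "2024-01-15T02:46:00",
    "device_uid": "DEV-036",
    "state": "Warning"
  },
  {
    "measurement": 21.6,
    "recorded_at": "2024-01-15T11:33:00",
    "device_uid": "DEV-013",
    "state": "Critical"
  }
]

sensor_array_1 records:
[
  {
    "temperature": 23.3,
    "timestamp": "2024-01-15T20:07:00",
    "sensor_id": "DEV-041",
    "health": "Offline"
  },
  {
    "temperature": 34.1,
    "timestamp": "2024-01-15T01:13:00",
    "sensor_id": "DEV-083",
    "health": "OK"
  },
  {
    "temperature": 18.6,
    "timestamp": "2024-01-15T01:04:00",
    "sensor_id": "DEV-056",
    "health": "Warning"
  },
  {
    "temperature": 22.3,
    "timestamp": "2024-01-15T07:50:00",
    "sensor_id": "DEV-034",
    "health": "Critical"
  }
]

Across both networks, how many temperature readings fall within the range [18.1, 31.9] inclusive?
8

Schema mapping: "measurement" (sensor_array_3) = "temperature" (sensor_array_1) = temperature

Readings in [18.1, 31.9] from sensor_array_3: 5
Readings in [18.1, 31.9] from sensor_array_1: 3

Total count: 5 + 3 = 8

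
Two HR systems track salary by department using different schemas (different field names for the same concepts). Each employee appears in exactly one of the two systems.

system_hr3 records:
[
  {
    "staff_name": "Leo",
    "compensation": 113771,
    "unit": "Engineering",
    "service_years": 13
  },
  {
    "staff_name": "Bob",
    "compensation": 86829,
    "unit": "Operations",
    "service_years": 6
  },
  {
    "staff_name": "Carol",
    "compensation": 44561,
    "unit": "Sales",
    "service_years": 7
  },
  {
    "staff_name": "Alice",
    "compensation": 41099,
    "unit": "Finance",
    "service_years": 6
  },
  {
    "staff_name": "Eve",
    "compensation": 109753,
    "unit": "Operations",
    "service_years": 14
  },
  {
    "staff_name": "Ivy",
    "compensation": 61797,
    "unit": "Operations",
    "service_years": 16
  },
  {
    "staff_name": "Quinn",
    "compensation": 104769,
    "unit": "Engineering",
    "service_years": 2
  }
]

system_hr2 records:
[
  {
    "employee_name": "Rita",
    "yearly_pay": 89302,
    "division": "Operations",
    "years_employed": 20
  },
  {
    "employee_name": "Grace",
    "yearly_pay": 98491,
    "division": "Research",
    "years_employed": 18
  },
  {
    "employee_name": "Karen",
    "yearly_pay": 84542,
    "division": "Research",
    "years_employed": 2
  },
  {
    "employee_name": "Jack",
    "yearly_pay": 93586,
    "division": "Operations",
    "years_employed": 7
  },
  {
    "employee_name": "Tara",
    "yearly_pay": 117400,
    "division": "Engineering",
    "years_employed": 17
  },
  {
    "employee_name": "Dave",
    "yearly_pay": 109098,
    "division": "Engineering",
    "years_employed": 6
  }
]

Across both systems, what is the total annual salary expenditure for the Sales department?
44561

Schema mappings:
- "unit" (system_hr3) = "division" (system_hr2) = department
- "compensation" (system_hr3) = "yearly_pay" (system_hr2) = salary

Sales salaries from system_hr3: 44561
Sales salaries from system_hr2: 0

Total: 44561 + 0 = 44561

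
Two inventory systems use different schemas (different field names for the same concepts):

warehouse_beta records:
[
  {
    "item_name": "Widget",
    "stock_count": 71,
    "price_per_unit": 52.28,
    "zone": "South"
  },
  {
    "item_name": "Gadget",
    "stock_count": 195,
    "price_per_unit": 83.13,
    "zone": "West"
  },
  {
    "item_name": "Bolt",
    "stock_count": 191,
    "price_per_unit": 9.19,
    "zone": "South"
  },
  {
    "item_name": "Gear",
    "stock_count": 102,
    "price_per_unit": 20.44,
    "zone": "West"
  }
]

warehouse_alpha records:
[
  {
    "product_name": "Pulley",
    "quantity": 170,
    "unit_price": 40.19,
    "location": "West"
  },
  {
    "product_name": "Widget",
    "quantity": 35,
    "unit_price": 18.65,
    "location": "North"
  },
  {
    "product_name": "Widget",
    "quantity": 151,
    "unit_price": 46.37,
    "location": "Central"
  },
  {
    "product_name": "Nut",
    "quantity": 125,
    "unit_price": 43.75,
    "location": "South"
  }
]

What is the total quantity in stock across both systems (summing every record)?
1040

To reconcile these schemas, identify the field holding the quantity in stock in each system:
1. In warehouse_beta it is "stock_count"
2. In warehouse_alpha it is "quantity"

From warehouse_beta: 71 + 195 + 191 + 102 = 559
From warehouse_alpha: 170 + 35 + 151 + 125 = 481

Total: 559 + 481 = 1040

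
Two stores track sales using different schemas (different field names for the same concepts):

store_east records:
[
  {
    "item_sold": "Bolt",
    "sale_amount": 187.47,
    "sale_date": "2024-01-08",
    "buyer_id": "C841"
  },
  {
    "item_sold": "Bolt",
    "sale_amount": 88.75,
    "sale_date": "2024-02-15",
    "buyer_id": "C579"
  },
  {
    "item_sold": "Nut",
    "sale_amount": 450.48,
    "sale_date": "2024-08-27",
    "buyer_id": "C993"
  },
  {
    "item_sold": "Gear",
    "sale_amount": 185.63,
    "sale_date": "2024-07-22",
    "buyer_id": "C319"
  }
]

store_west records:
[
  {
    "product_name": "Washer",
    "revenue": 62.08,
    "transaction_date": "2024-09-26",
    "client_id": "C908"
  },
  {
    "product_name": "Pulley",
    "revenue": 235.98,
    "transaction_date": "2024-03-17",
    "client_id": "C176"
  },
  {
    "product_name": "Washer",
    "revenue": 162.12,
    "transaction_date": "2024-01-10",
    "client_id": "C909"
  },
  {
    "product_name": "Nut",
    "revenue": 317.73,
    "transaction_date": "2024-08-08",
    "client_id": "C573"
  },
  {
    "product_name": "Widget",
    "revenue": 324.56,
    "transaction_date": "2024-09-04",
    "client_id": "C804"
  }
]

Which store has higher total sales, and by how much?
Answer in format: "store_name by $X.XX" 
store_west by $190.14

Schema mapping: "sale_amount" (store_east) = "revenue" (store_west) = sale amount

Total for store_east: 912.33
Total for store_west: 1102.47

Difference: |912.33 - 1102.47| = 190.14
store_west has higher sales by $190.14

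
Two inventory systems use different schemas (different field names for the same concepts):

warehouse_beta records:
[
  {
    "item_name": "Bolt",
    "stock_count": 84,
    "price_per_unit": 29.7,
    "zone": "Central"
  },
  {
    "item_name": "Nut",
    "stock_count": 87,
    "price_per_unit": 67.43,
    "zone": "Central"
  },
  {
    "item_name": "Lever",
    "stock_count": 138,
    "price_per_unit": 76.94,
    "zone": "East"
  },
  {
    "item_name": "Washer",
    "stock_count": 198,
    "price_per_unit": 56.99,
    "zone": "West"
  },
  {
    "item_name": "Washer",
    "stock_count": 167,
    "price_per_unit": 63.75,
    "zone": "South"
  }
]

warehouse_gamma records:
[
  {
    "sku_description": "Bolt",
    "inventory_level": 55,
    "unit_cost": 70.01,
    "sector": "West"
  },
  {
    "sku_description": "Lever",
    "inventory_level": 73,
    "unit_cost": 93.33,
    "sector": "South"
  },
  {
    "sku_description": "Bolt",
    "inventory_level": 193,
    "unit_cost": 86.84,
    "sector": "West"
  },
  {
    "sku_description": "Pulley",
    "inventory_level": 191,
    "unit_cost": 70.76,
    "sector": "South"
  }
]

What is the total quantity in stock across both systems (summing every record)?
1186

To reconcile these schemas, identify the field holding the quantity in stock in each system:
1. In warehouse_beta it is "stock_count"
2. In warehouse_gamma it is "inventory_level"

From warehouse_beta: 84 + 87 + 138 + 198 + 167 = 674
From warehouse_gamma: 55 + 73 + 193 + 191 = 512

Total: 674 + 512 = 1186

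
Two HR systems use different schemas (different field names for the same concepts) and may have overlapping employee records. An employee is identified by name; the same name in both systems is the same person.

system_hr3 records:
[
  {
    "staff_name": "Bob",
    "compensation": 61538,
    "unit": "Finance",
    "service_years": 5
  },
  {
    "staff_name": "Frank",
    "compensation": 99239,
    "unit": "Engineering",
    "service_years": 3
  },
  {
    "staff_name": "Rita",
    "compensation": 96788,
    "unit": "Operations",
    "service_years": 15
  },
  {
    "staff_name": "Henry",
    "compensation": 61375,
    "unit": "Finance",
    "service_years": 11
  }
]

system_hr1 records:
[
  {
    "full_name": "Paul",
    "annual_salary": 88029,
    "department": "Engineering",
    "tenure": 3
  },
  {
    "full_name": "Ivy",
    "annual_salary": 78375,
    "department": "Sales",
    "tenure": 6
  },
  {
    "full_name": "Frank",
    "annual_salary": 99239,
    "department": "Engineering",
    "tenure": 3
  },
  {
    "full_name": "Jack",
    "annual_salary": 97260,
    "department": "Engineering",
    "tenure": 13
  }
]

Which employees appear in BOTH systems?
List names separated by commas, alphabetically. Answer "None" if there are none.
Frank

Schema mapping: "staff_name" (system_hr3) = "full_name" (system_hr1) = employee name

Names in system_hr3: ['Bob', 'Frank', 'Henry', 'Rita']
Names in system_hr1: ['Frank', 'Ivy', 'Jack', 'Paul']

Intersection: ['Frank']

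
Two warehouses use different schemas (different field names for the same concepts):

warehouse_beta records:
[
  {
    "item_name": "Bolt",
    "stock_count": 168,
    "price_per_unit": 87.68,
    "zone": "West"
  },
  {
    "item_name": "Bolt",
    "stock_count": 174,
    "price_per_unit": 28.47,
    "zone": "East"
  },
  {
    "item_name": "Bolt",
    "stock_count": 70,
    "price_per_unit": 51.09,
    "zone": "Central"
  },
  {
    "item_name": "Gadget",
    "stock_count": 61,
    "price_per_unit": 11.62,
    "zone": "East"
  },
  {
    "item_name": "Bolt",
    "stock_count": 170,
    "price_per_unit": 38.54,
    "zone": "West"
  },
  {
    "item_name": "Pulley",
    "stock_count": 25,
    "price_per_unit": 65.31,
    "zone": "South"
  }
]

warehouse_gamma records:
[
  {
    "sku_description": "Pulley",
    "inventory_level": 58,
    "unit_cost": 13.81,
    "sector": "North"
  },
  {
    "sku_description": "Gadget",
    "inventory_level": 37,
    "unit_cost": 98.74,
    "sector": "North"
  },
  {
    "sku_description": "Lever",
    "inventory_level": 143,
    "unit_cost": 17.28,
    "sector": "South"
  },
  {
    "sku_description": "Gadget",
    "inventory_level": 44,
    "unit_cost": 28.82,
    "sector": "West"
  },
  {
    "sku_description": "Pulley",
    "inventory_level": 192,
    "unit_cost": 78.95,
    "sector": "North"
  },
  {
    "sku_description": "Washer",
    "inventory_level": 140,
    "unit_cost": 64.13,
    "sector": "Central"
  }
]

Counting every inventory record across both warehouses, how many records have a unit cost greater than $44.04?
6

Schema mapping: "price_per_unit" (warehouse_beta) = "unit_cost" (warehouse_gamma) = unit cost

Records > $44.04 in warehouse_beta: 3
Records > $44.04 in warehouse_gamma: 3

Total count: 3 + 3 = 6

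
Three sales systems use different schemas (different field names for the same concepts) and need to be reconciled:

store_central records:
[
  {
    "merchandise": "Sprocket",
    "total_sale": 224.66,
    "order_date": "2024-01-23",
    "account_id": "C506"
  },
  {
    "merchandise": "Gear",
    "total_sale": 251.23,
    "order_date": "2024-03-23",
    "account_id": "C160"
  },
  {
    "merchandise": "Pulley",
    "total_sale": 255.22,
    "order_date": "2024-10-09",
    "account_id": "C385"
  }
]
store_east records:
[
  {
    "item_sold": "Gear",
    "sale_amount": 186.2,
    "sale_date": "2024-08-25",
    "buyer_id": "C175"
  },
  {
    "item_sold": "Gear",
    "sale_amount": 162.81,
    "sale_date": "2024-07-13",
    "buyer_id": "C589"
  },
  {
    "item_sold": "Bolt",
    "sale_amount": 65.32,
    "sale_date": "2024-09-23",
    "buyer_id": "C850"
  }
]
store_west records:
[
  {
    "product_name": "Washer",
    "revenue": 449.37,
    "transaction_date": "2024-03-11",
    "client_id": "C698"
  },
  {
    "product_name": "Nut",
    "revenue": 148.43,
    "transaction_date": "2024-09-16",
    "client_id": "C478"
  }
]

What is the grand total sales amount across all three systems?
1743.24

Schema reconciliation - all amount fields map to sale amount:

store_central (total_sale): 731.11
store_east (sale_amount): 414.33
store_west (revenue): 597.8

Grand total: 1743.24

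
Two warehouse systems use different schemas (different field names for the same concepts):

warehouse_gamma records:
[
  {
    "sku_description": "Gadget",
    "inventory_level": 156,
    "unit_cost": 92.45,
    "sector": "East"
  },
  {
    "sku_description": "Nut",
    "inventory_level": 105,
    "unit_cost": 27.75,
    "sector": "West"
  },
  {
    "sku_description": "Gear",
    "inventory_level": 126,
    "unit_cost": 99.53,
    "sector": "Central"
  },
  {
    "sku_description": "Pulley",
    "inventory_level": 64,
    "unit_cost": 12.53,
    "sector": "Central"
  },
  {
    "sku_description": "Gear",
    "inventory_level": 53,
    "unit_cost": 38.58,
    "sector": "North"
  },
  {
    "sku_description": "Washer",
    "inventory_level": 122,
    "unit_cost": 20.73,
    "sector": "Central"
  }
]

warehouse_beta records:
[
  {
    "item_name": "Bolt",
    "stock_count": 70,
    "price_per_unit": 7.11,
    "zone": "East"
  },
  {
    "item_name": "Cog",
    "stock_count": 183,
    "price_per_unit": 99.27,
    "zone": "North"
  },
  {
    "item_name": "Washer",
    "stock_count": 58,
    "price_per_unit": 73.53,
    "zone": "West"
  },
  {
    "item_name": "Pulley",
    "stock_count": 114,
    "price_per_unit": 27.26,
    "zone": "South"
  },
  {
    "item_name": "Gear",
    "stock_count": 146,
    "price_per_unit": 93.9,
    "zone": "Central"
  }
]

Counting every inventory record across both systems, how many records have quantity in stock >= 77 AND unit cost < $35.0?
3

Schema mappings:
- "inventory_level" (warehouse_gamma) = "stock_count" (warehouse_beta) = quantity
- "unit_cost" (warehouse_gamma) = "price_per_unit" (warehouse_beta) = unit cost

Records meeting both conditions in warehouse_gamma: 2
Records meeting both conditions in warehouse_beta: 1

Total: 2 + 1 = 3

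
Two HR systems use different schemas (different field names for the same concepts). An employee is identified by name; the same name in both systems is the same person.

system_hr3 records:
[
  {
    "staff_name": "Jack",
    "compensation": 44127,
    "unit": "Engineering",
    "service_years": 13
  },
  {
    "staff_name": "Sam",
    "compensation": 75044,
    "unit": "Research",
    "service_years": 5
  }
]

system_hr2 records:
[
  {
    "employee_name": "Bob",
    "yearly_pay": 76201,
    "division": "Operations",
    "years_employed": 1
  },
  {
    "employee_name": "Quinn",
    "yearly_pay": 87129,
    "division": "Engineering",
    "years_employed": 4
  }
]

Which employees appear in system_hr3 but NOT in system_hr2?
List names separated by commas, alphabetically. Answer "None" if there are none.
Jack, Sam

Schema mapping: "staff_name" (system_hr3) = "employee_name" (system_hr2) = employee name

Names in system_hr3: ['Jack', 'Sam']
Names in system_hr2: ['Bob', 'Quinn']

In system_hr3 but not system_hr2: ['Jack', 'Sam']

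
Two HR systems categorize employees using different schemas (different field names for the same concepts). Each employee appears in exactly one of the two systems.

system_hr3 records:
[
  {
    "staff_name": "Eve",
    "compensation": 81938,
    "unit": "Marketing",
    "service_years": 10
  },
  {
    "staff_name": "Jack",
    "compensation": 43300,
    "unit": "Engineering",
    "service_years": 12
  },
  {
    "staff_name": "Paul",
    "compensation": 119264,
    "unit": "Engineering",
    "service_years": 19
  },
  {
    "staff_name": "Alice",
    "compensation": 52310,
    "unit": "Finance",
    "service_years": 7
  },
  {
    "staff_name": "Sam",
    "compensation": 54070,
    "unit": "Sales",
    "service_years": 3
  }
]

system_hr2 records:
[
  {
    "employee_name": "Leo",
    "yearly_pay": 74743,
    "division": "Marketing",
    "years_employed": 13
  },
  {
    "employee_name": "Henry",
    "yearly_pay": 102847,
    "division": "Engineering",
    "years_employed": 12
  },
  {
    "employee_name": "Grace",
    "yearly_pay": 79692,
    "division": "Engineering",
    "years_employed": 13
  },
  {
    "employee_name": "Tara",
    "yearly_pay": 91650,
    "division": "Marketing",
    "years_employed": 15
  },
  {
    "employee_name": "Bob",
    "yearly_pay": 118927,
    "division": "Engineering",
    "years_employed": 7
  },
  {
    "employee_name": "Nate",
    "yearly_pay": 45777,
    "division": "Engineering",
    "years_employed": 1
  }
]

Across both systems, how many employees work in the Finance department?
1

Schema mapping: "unit" (system_hr3) = "division" (system_hr2) = department

Finance employees in system_hr3: 1
Finance employees in system_hr2: 0

Total in Finance: 1 + 0 = 1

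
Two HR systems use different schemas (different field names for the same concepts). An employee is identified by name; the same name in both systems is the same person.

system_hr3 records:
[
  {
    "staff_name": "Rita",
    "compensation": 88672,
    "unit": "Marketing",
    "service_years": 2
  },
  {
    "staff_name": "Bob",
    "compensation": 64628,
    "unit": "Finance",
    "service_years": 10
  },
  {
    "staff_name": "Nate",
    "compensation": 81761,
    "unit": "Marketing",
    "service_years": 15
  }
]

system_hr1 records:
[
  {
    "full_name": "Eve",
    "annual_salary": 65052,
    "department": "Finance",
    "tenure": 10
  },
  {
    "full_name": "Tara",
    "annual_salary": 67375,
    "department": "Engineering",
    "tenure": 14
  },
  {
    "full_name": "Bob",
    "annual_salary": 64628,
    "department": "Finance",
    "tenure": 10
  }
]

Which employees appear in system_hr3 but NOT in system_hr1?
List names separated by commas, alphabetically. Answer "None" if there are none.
Nate, Rita

Schema mapping: "staff_name" (system_hr3) = "full_name" (system_hr1) = employee name

Names in system_hr3: ['Bob', 'Nate', 'Rita']
Names in system_hr1: ['Bob', 'Eve', 'Tara']

In system_hr3 but not system_hr1: ['Nate', 'Rita']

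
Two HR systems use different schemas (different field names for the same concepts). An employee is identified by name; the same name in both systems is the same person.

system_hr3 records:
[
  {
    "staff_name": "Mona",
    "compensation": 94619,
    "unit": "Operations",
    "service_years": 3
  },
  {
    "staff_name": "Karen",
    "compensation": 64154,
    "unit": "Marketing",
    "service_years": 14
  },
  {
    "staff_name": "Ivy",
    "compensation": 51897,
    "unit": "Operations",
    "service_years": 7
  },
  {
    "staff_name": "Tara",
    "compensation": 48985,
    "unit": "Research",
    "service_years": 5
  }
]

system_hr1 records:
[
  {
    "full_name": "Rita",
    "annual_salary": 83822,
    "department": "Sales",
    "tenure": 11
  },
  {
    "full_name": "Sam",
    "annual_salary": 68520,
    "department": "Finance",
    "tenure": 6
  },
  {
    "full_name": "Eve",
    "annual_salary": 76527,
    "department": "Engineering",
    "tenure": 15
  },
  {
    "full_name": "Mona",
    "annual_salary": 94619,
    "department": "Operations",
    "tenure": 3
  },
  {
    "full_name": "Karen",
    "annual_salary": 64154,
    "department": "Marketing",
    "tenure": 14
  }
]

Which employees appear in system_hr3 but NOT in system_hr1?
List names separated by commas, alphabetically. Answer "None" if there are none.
Ivy, Tara

Schema mapping: "staff_name" (system_hr3) = "full_name" (system_hr1) = employee name

Names in system_hr3: ['Ivy', 'Karen', 'Mona', 'Tara']
Names in system_hr1: ['Eve', 'Karen', 'Mona', 'Rita', 'Sam']

In system_hr3 but not system_hr1: ['Ivy', 'Tara']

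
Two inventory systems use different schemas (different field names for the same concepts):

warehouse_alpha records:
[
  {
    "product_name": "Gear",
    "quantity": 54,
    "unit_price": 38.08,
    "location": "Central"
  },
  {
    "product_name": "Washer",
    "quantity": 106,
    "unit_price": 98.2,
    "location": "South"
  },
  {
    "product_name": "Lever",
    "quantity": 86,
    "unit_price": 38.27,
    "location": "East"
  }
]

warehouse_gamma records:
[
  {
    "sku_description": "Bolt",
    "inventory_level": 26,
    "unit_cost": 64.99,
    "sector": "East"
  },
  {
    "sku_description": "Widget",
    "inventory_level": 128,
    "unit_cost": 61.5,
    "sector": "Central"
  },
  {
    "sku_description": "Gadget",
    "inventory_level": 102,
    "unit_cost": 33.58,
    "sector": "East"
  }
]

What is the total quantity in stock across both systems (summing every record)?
502

To reconcile these schemas, identify the field holding the quantity in stock in each system:
1. In warehouse_alpha it is "quantity"
2. In warehouse_gamma it is "inventory_level"

From warehouse_alpha: 54 + 106 + 86 = 246
From warehouse_gamma: 26 + 128 + 102 = 256

Total: 246 + 256 = 502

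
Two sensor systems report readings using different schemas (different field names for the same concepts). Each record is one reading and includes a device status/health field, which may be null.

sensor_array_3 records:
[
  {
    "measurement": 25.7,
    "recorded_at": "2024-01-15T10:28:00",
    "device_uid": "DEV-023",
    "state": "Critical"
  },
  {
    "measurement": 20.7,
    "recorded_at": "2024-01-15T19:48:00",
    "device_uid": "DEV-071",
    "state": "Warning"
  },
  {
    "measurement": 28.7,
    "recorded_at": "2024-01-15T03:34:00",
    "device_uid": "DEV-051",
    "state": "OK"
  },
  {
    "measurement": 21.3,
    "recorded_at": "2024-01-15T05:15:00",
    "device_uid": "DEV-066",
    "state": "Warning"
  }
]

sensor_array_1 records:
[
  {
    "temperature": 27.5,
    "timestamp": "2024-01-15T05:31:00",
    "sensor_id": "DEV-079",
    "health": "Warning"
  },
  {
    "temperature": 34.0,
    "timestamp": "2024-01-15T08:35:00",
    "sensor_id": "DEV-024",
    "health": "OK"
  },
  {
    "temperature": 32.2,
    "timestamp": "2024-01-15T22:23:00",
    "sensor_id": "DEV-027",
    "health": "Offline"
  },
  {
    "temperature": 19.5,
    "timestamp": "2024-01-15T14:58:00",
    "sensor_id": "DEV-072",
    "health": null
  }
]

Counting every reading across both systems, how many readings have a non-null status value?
7

Schema mapping: "state" (sensor_array_3) = "health" (sensor_array_1) = status

Non-null in sensor_array_3: 4
Non-null in sensor_array_1: 3

Total non-null: 4 + 3 = 7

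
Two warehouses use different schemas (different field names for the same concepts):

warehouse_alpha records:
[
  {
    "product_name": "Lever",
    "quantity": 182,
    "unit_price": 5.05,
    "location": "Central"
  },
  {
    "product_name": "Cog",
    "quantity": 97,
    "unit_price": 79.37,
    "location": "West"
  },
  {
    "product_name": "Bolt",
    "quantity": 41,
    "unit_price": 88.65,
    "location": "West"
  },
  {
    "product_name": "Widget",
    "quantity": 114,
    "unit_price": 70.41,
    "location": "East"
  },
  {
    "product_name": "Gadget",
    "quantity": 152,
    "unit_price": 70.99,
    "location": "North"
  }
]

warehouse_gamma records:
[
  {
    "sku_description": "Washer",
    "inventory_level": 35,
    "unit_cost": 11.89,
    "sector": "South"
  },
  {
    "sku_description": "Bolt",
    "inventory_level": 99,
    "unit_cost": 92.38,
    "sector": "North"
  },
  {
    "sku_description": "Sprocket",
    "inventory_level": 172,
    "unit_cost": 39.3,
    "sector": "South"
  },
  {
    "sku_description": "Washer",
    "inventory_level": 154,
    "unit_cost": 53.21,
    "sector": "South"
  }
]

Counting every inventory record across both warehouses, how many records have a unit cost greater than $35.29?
7

Schema mapping: "unit_price" (warehouse_alpha) = "unit_cost" (warehouse_gamma) = unit cost

Records > $35.29 in warehouse_alpha: 4
Records > $35.29 in warehouse_gamma: 3

Total count: 4 + 3 = 7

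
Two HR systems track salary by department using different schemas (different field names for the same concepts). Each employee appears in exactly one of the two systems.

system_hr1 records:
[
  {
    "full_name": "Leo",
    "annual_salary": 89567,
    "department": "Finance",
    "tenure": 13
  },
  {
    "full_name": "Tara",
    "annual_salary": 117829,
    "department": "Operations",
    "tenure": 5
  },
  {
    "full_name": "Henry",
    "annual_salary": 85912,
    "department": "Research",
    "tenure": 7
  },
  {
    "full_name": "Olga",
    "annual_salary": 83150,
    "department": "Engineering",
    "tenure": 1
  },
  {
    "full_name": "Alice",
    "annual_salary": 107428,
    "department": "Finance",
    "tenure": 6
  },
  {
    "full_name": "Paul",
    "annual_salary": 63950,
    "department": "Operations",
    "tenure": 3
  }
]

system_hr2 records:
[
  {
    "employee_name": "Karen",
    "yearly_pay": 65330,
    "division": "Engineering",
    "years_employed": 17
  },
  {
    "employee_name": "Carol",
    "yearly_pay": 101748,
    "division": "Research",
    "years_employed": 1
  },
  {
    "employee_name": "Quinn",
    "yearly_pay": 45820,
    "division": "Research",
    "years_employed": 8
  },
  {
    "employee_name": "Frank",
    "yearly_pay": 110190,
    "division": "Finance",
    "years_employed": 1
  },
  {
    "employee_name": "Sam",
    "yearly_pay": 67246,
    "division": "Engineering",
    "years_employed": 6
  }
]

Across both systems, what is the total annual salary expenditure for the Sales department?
0

Schema mappings:
- "department" (system_hr1) = "division" (system_hr2) = department
- "annual_salary" (system_hr1) = "yearly_pay" (system_hr2) = salary

Sales salaries from system_hr1: 0
Sales salaries from system_hr2: 0

Total: 0 + 0 = 0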